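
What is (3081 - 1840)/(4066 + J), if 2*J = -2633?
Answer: 2482/5499 ≈ 0.45135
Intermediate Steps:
J = -2633/2 (J = (½)*(-2633) = -2633/2 ≈ -1316.5)
(3081 - 1840)/(4066 + J) = (3081 - 1840)/(4066 - 2633/2) = 1241/(5499/2) = 1241*(2/5499) = 2482/5499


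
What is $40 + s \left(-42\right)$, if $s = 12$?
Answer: $-464$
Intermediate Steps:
$40 + s \left(-42\right) = 40 + 12 \left(-42\right) = 40 - 504 = -464$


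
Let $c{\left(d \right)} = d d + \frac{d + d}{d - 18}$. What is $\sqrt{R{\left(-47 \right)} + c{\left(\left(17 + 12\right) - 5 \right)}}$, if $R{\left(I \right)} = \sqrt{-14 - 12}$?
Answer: $\sqrt{584 + i \sqrt{26}} \approx 24.166 + 0.1055 i$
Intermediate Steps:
$R{\left(I \right)} = i \sqrt{26}$ ($R{\left(I \right)} = \sqrt{-26} = i \sqrt{26}$)
$c{\left(d \right)} = d^{2} + \frac{2 d}{-18 + d}$
$\sqrt{R{\left(-47 \right)} + c{\left(\left(17 + 12\right) - 5 \right)}} = \sqrt{i \sqrt{26} + \frac{\left(\left(17 + 12\right) - 5\right) \left(2 + \left(\left(17 + 12\right) - 5\right)^{2} - 18 \left(\left(17 + 12\right) - 5\right)\right)}{-18 + \left(\left(17 + 12\right) - 5\right)}} = \sqrt{i \sqrt{26} + \frac{\left(29 - 5\right) \left(2 + \left(29 - 5\right)^{2} - 18 \left(29 - 5\right)\right)}{-18 + \left(29 - 5\right)}} = \sqrt{i \sqrt{26} + \frac{24 \left(2 + 24^{2} - 432\right)}{-18 + 24}} = \sqrt{i \sqrt{26} + \frac{24 \left(2 + 576 - 432\right)}{6}} = \sqrt{i \sqrt{26} + 24 \cdot \frac{1}{6} \cdot 146} = \sqrt{i \sqrt{26} + 584} = \sqrt{584 + i \sqrt{26}}$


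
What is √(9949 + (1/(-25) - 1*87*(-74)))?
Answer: √409674/5 ≈ 128.01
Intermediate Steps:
√(9949 + (1/(-25) - 1*87*(-74))) = √(9949 + (-1/25 - 87*(-74))) = √(9949 + (-1/25 + 6438)) = √(9949 + 160949/25) = √(409674/25) = √409674/5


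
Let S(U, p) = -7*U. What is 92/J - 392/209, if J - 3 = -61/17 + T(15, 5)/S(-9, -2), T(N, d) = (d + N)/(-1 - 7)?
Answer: -41713616/281105 ≈ -148.39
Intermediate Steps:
T(N, d) = -N/8 - d/8 (T(N, d) = (N + d)/(-8) = (N + d)*(-1/8) = -N/8 - d/8)
J = -1345/2142 (J = 3 + (-61/17 + (-1/8*15 - 1/8*5)/((-7*(-9)))) = 3 + (-61*1/17 + (-15/8 - 5/8)/63) = 3 + (-61/17 - 5/2*1/63) = 3 + (-61/17 - 5/126) = 3 - 7771/2142 = -1345/2142 ≈ -0.62792)
92/J - 392/209 = 92/(-1345/2142) - 392/209 = 92*(-2142/1345) - 392*1/209 = -197064/1345 - 392/209 = -41713616/281105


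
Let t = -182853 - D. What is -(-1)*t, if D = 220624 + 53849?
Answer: -457326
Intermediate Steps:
D = 274473
t = -457326 (t = -182853 - 1*274473 = -182853 - 274473 = -457326)
-(-1)*t = -(-1)*(-457326) = -1*457326 = -457326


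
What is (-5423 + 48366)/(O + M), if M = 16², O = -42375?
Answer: -42943/42119 ≈ -1.0196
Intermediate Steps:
M = 256
(-5423 + 48366)/(O + M) = (-5423 + 48366)/(-42375 + 256) = 42943/(-42119) = 42943*(-1/42119) = -42943/42119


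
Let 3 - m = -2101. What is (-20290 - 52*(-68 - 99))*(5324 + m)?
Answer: -86209368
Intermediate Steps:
m = 2104 (m = 3 - 1*(-2101) = 3 + 2101 = 2104)
(-20290 - 52*(-68 - 99))*(5324 + m) = (-20290 - 52*(-68 - 99))*(5324 + 2104) = (-20290 - 52*(-167))*7428 = (-20290 + 8684)*7428 = -11606*7428 = -86209368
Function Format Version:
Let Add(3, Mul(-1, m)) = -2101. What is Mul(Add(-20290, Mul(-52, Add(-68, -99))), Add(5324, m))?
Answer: -86209368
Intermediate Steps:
m = 2104 (m = Add(3, Mul(-1, -2101)) = Add(3, 2101) = 2104)
Mul(Add(-20290, Mul(-52, Add(-68, -99))), Add(5324, m)) = Mul(Add(-20290, Mul(-52, Add(-68, -99))), Add(5324, 2104)) = Mul(Add(-20290, Mul(-52, -167)), 7428) = Mul(Add(-20290, 8684), 7428) = Mul(-11606, 7428) = -86209368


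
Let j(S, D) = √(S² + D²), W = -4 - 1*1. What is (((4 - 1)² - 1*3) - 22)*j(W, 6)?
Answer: -16*√61 ≈ -124.96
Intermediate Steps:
W = -5 (W = -4 - 1 = -5)
j(S, D) = √(D² + S²)
(((4 - 1)² - 1*3) - 22)*j(W, 6) = (((4 - 1)² - 1*3) - 22)*√(6² + (-5)²) = ((3² - 3) - 22)*√(36 + 25) = ((9 - 3) - 22)*√61 = (6 - 22)*√61 = -16*√61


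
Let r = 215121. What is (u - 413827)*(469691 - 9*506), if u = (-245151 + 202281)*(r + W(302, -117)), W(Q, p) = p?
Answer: -4287463233792059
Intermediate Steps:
u = -9217221480 (u = (-245151 + 202281)*(215121 - 117) = -42870*215004 = -9217221480)
(u - 413827)*(469691 - 9*506) = (-9217221480 - 413827)*(469691 - 9*506) = -9217635307*(469691 - 4554) = -9217635307*465137 = -4287463233792059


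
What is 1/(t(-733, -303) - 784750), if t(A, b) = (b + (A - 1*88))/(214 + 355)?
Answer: -569/446523874 ≈ -1.2743e-6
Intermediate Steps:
t(A, b) = -88/569 + A/569 + b/569 (t(A, b) = (b + (A - 88))/569 = (b + (-88 + A))*(1/569) = (-88 + A + b)*(1/569) = -88/569 + A/569 + b/569)
1/(t(-733, -303) - 784750) = 1/((-88/569 + (1/569)*(-733) + (1/569)*(-303)) - 784750) = 1/((-88/569 - 733/569 - 303/569) - 784750) = 1/(-1124/569 - 784750) = 1/(-446523874/569) = -569/446523874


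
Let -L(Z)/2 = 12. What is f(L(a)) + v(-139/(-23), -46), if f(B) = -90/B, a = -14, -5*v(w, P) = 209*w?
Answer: -114479/460 ≈ -248.87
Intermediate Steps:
v(w, P) = -209*w/5
L(Z) = -24 (L(Z) = -2*12 = -24)
f(L(a)) + v(-139/(-23), -46) = -90/(-24) - (-29051)/(5*(-23)) = -90*(-1/24) - (-29051)*(-1)/(5*23) = 15/4 - 209/5*139/23 = 15/4 - 29051/115 = -114479/460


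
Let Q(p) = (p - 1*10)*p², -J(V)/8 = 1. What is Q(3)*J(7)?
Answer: 504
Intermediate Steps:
J(V) = -8 (J(V) = -8*1 = -8)
Q(p) = p²*(-10 + p) (Q(p) = (p - 10)*p² = (-10 + p)*p² = p²*(-10 + p))
Q(3)*J(7) = (3²*(-10 + 3))*(-8) = (9*(-7))*(-8) = -63*(-8) = 504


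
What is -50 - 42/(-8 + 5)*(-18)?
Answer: -302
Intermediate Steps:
-50 - 42/(-8 + 5)*(-18) = -50 - 42/(-3)*(-18) = -50 - 42*(-⅓)*(-18) = -50 + 14*(-18) = -50 - 252 = -302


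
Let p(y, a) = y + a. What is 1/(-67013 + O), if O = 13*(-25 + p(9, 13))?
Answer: -1/67052 ≈ -1.4914e-5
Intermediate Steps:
p(y, a) = a + y
O = -39 (O = 13*(-25 + (13 + 9)) = 13*(-25 + 22) = 13*(-3) = -39)
1/(-67013 + O) = 1/(-67013 - 39) = 1/(-67052) = -1/67052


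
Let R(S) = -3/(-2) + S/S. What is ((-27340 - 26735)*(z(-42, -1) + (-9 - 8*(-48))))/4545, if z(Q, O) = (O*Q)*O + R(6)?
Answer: -2418955/606 ≈ -3991.7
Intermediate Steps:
R(S) = 5/2 (R(S) = -3*(-½) + 1 = 3/2 + 1 = 5/2)
z(Q, O) = 5/2 + Q*O² (z(Q, O) = (O*Q)*O + 5/2 = Q*O² + 5/2 = 5/2 + Q*O²)
((-27340 - 26735)*(z(-42, -1) + (-9 - 8*(-48))))/4545 = ((-27340 - 26735)*((5/2 - 42*(-1)²) + (-9 - 8*(-48))))/4545 = -54075*((5/2 - 42*1) + (-9 + 384))*(1/4545) = -54075*((5/2 - 42) + 375)*(1/4545) = -54075*(-79/2 + 375)*(1/4545) = -54075*671/2*(1/4545) = -36284325/2*1/4545 = -2418955/606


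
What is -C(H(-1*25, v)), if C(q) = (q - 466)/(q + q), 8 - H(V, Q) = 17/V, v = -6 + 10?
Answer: 11433/434 ≈ 26.343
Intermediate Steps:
v = 4
H(V, Q) = 8 - 17/V
C(q) = (-466 + q)/(2*q) (C(q) = (-466 + q)/((2*q)) = (-466 + q)*(1/(2*q)) = (-466 + q)/(2*q))
-C(H(-1*25, v)) = -(-466 + (8 - 17/((-1*25))))/(2*(8 - 17/((-1*25)))) = -(-466 + (8 - 17/(-25)))/(2*(8 - 17/(-25))) = -(-466 + (8 - 17*(-1/25)))/(2*(8 - 17*(-1/25))) = -(-466 + (8 + 17/25))/(2*(8 + 17/25)) = -(-466 + 217/25)/(2*217/25) = -25*(-11433)/(2*217*25) = -1*(-11433/434) = 11433/434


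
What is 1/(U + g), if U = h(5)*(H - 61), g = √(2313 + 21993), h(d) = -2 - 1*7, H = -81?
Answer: 213/268163 - √24306/1608978 ≈ 0.00069740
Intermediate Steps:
h(d) = -9 (h(d) = -2 - 7 = -9)
g = √24306 ≈ 155.90
U = 1278 (U = -9*(-81 - 61) = -9*(-142) = 1278)
1/(U + g) = 1/(1278 + √24306)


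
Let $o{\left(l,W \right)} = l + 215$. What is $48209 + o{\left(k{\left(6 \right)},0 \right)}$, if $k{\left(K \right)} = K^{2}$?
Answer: $48460$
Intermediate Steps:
$o{\left(l,W \right)} = 215 + l$
$48209 + o{\left(k{\left(6 \right)},0 \right)} = 48209 + \left(215 + 6^{2}\right) = 48209 + \left(215 + 36\right) = 48209 + 251 = 48460$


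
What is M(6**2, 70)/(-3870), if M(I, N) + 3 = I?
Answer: -11/1290 ≈ -0.0085271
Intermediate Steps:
M(I, N) = -3 + I
M(6**2, 70)/(-3870) = (-3 + 6**2)/(-3870) = (-3 + 36)*(-1/3870) = 33*(-1/3870) = -11/1290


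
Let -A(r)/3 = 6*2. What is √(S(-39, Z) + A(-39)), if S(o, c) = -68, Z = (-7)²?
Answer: 2*I*√26 ≈ 10.198*I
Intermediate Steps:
Z = 49
A(r) = -36 (A(r) = -18*2 = -3*12 = -36)
√(S(-39, Z) + A(-39)) = √(-68 - 36) = √(-104) = 2*I*√26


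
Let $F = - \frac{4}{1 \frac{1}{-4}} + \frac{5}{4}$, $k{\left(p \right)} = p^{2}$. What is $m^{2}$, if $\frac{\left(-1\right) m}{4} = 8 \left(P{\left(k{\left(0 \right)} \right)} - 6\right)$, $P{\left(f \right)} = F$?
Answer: $129600$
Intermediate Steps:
$F = \frac{69}{4}$ ($F = - \frac{4}{1 \left(- \frac{1}{4}\right)} + 5 \cdot \frac{1}{4} = - \frac{4}{- \frac{1}{4}} + \frac{5}{4} = \left(-4\right) \left(-4\right) + \frac{5}{4} = 16 + \frac{5}{4} = \frac{69}{4} \approx 17.25$)
$P{\left(f \right)} = \frac{69}{4}$
$m = -360$ ($m = - 4 \cdot 8 \left(\frac{69}{4} - 6\right) = - 4 \cdot 8 \cdot \frac{45}{4} = \left(-4\right) 90 = -360$)
$m^{2} = \left(-360\right)^{2} = 129600$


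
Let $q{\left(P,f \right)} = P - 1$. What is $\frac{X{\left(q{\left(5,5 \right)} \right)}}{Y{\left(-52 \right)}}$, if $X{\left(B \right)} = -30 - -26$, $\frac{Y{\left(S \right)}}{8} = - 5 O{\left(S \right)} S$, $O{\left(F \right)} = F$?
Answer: $\frac{1}{27040} \approx 3.6982 \cdot 10^{-5}$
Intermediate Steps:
$Y{\left(S \right)} = - 40 S^{2}$ ($Y{\left(S \right)} = 8 - 5 S S = 8 \left(- 5 S^{2}\right) = - 40 S^{2}$)
$q{\left(P,f \right)} = -1 + P$
$X{\left(B \right)} = -4$ ($X{\left(B \right)} = -30 + 26 = -4$)
$\frac{X{\left(q{\left(5,5 \right)} \right)}}{Y{\left(-52 \right)}} = - \frac{4}{\left(-40\right) \left(-52\right)^{2}} = - \frac{4}{\left(-40\right) 2704} = - \frac{4}{-108160} = \left(-4\right) \left(- \frac{1}{108160}\right) = \frac{1}{27040}$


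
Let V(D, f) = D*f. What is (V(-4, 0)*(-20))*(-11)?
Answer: 0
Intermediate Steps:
(V(-4, 0)*(-20))*(-11) = (-4*0*(-20))*(-11) = (0*(-20))*(-11) = 0*(-11) = 0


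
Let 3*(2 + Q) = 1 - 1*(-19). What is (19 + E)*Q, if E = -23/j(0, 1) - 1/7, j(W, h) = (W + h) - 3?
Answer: 425/3 ≈ 141.67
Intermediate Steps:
Q = 14/3 (Q = -2 + (1 - 1*(-19))/3 = -2 + (1 + 19)/3 = -2 + (⅓)*20 = -2 + 20/3 = 14/3 ≈ 4.6667)
j(W, h) = -3 + W + h
E = 159/14 (E = -23/(-3 + 0 + 1) - 1/7 = -23/(-2) - 1*⅐ = -23*(-½) - ⅐ = 23/2 - ⅐ = 159/14 ≈ 11.357)
(19 + E)*Q = (19 + 159/14)*(14/3) = (425/14)*(14/3) = 425/3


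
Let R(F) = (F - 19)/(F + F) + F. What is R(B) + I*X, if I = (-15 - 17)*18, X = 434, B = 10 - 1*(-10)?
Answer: -9998559/40 ≈ -2.4996e+5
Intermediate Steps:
B = 20 (B = 10 + 10 = 20)
I = -576 (I = -32*18 = -576)
R(F) = F + (-19 + F)/(2*F) (R(F) = (-19 + F)/((2*F)) + F = (-19 + F)*(1/(2*F)) + F = (-19 + F)/(2*F) + F = F + (-19 + F)/(2*F))
R(B) + I*X = (½ + 20 - 19/2/20) - 576*434 = (½ + 20 - 19/2*1/20) - 249984 = (½ + 20 - 19/40) - 249984 = 801/40 - 249984 = -9998559/40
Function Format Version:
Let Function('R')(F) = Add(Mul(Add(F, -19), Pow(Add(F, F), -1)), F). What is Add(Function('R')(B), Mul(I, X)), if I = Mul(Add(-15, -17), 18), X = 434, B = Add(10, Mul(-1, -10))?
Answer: Rational(-9998559, 40) ≈ -2.4996e+5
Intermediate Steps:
B = 20 (B = Add(10, 10) = 20)
I = -576 (I = Mul(-32, 18) = -576)
Function('R')(F) = Add(F, Mul(Rational(1, 2), Pow(F, -1), Add(-19, F))) (Function('R')(F) = Add(Mul(Add(-19, F), Pow(Mul(2, F), -1)), F) = Add(Mul(Add(-19, F), Mul(Rational(1, 2), Pow(F, -1))), F) = Add(Mul(Rational(1, 2), Pow(F, -1), Add(-19, F)), F) = Add(F, Mul(Rational(1, 2), Pow(F, -1), Add(-19, F))))
Add(Function('R')(B), Mul(I, X)) = Add(Add(Rational(1, 2), 20, Mul(Rational(-19, 2), Pow(20, -1))), Mul(-576, 434)) = Add(Add(Rational(1, 2), 20, Mul(Rational(-19, 2), Rational(1, 20))), -249984) = Add(Add(Rational(1, 2), 20, Rational(-19, 40)), -249984) = Add(Rational(801, 40), -249984) = Rational(-9998559, 40)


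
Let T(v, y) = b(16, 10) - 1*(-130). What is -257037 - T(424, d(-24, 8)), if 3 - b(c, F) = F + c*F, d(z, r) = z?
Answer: -257000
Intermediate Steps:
b(c, F) = 3 - F - F*c (b(c, F) = 3 - (F + c*F) = 3 - (F + F*c) = 3 + (-F - F*c) = 3 - F - F*c)
T(v, y) = -37 (T(v, y) = (3 - 1*10 - 1*10*16) - 1*(-130) = (3 - 10 - 160) + 130 = -167 + 130 = -37)
-257037 - T(424, d(-24, 8)) = -257037 - 1*(-37) = -257037 + 37 = -257000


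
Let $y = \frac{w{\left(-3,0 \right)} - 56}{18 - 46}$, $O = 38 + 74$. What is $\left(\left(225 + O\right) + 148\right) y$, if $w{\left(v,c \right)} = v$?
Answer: $\frac{28615}{28} \approx 1022.0$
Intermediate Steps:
$O = 112$
$y = \frac{59}{28}$ ($y = \frac{-3 - 56}{18 - 46} = - \frac{59}{-28} = \left(-59\right) \left(- \frac{1}{28}\right) = \frac{59}{28} \approx 2.1071$)
$\left(\left(225 + O\right) + 148\right) y = \left(\left(225 + 112\right) + 148\right) \frac{59}{28} = \left(337 + 148\right) \frac{59}{28} = 485 \cdot \frac{59}{28} = \frac{28615}{28}$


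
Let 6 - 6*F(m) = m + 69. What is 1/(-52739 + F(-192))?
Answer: -2/105435 ≈ -1.8969e-5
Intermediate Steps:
F(m) = -21/2 - m/6 (F(m) = 1 - (m + 69)/6 = 1 - (69 + m)/6 = 1 + (-23/2 - m/6) = -21/2 - m/6)
1/(-52739 + F(-192)) = 1/(-52739 + (-21/2 - ⅙*(-192))) = 1/(-52739 + (-21/2 + 32)) = 1/(-52739 + 43/2) = 1/(-105435/2) = -2/105435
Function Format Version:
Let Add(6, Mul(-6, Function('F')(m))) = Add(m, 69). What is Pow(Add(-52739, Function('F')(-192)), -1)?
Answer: Rational(-2, 105435) ≈ -1.8969e-5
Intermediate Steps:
Function('F')(m) = Add(Rational(-21, 2), Mul(Rational(-1, 6), m)) (Function('F')(m) = Add(1, Mul(Rational(-1, 6), Add(m, 69))) = Add(1, Mul(Rational(-1, 6), Add(69, m))) = Add(1, Add(Rational(-23, 2), Mul(Rational(-1, 6), m))) = Add(Rational(-21, 2), Mul(Rational(-1, 6), m)))
Pow(Add(-52739, Function('F')(-192)), -1) = Pow(Add(-52739, Add(Rational(-21, 2), Mul(Rational(-1, 6), -192))), -1) = Pow(Add(-52739, Add(Rational(-21, 2), 32)), -1) = Pow(Add(-52739, Rational(43, 2)), -1) = Pow(Rational(-105435, 2), -1) = Rational(-2, 105435)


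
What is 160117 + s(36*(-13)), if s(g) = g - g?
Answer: 160117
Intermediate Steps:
s(g) = 0
160117 + s(36*(-13)) = 160117 + 0 = 160117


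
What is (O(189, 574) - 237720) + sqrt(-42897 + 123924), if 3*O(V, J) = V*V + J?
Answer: -676865/3 + 3*sqrt(9003) ≈ -2.2534e+5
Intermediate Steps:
O(V, J) = J/3 + V**2/3 (O(V, J) = (V*V + J)/3 = (V**2 + J)/3 = (J + V**2)/3 = J/3 + V**2/3)
(O(189, 574) - 237720) + sqrt(-42897 + 123924) = (((1/3)*574 + (1/3)*189**2) - 237720) + sqrt(-42897 + 123924) = ((574/3 + (1/3)*35721) - 237720) + sqrt(81027) = ((574/3 + 11907) - 237720) + 3*sqrt(9003) = (36295/3 - 237720) + 3*sqrt(9003) = -676865/3 + 3*sqrt(9003)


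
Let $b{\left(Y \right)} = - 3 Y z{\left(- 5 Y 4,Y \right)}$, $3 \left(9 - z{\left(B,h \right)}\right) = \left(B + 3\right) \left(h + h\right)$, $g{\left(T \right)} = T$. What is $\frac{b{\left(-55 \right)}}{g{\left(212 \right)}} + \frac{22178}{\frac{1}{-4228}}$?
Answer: $- \frac{19872265173}{212} \approx -9.3737 \cdot 10^{7}$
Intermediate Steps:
$z{\left(B,h \right)} = 9 - \frac{2 h \left(3 + B\right)}{3}$ ($z{\left(B,h \right)} = 9 - \frac{\left(B + 3\right) \left(h + h\right)}{3} = 9 - \frac{\left(3 + B\right) 2 h}{3} = 9 - \frac{2 h \left(3 + B\right)}{3}$)
$b{\left(Y \right)} = - 3 Y \left(9 - 2 Y + \frac{40 Y^{2}}{3}\right)$ ($b{\left(Y \right)} = - 3 Y \left(9 - 2 Y - \frac{2 - 5 Y 4 Y}{3}\right) = - 3 Y \left(9 - 2 Y - \frac{2 \left(- 20 Y\right) Y}{3}\right) = - 3 Y \left(9 - 2 Y + \frac{40 Y^{2}}{3}\right)$)
$\frac{b{\left(-55 \right)}}{g{\left(212 \right)}} + \frac{22178}{\frac{1}{-4228}} = \frac{\left(-55\right) \left(-27 - 40 \left(-55\right)^{2} + 6 \left(-55\right)\right)}{212} + \frac{22178}{\frac{1}{-4228}} = - 55 \left(-27 - 121000 - 330\right) \frac{1}{212} + \frac{22178}{- \frac{1}{4228}} = - 55 \left(-27 - 121000 - 330\right) \frac{1}{212} + 22178 \left(-4228\right) = \left(-55\right) \left(-121357\right) \frac{1}{212} - 93768584 = 6674635 \cdot \frac{1}{212} - 93768584 = \frac{6674635}{212} - 93768584 = - \frac{19872265173}{212}$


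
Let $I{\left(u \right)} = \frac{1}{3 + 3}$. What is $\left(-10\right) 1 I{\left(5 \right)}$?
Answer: $- \frac{5}{3} \approx -1.6667$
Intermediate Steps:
$I{\left(u \right)} = \frac{1}{6}$
$\left(-10\right) 1 I{\left(5 \right)} = \left(-10\right) 1 \cdot \frac{1}{6} = \left(-10\right) \frac{1}{6} = - \frac{5}{3}$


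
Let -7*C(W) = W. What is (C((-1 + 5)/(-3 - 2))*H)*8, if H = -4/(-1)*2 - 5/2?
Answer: 176/35 ≈ 5.0286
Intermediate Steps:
C(W) = -W/7
H = 11/2 (H = -4*(-1)*2 - 5*1/2 = 4*2 - 5/2 = 8 - 5/2 = 11/2 ≈ 5.5000)
(C((-1 + 5)/(-3 - 2))*H)*8 = (-(-1 + 5)/(7*(-3 - 2))*(11/2))*8 = (-4/(7*(-5))*(11/2))*8 = (-4*(-1)/(7*5)*(11/2))*8 = (-1/7*(-4/5)*(11/2))*8 = ((4/35)*(11/2))*8 = (22/35)*8 = 176/35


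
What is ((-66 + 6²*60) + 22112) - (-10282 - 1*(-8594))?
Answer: 25894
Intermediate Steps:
((-66 + 6²*60) + 22112) - (-10282 - 1*(-8594)) = ((-66 + 36*60) + 22112) - (-10282 + 8594) = ((-66 + 2160) + 22112) - 1*(-1688) = (2094 + 22112) + 1688 = 24206 + 1688 = 25894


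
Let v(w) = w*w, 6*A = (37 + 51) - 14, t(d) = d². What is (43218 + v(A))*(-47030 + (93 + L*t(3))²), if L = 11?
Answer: -3968104946/9 ≈ -4.4090e+8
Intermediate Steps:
A = 37/3 (A = ((37 + 51) - 14)/6 = (88 - 14)/6 = (⅙)*74 = 37/3 ≈ 12.333)
v(w) = w²
(43218 + v(A))*(-47030 + (93 + L*t(3))²) = (43218 + (37/3)²)*(-47030 + (93 + 11*3²)²) = (43218 + 1369/9)*(-47030 + (93 + 11*9)²) = 390331*(-47030 + (93 + 99)²)/9 = 390331*(-47030 + 192²)/9 = 390331*(-47030 + 36864)/9 = (390331/9)*(-10166) = -3968104946/9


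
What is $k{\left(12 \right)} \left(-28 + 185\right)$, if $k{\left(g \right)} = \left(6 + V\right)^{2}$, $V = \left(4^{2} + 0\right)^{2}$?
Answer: $10777108$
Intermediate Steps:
$V = 256$ ($V = \left(16 + 0\right)^{2} = 16^{2} = 256$)
$k{\left(g \right)} = 68644$ ($k{\left(g \right)} = \left(6 + 256\right)^{2} = 262^{2} = 68644$)
$k{\left(12 \right)} \left(-28 + 185\right) = 68644 \left(-28 + 185\right) = 68644 \cdot 157 = 10777108$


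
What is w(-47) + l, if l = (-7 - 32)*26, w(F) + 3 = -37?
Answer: -1054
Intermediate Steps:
w(F) = -40 (w(F) = -3 - 37 = -40)
l = -1014 (l = -39*26 = -1014)
w(-47) + l = -40 - 1014 = -1054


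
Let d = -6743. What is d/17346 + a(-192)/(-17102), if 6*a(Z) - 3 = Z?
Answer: -114772387/296651292 ≈ -0.38689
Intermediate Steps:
a(Z) = ½ + Z/6
d/17346 + a(-192)/(-17102) = -6743/17346 + (½ + (⅙)*(-192))/(-17102) = -6743*1/17346 + (½ - 32)*(-1/17102) = -6743/17346 - 63/2*(-1/17102) = -6743/17346 + 63/34204 = -114772387/296651292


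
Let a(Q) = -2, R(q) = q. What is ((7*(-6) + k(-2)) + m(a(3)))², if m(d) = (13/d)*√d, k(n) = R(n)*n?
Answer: 2719/2 + 494*I*√2 ≈ 1359.5 + 698.62*I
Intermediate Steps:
k(n) = n² (k(n) = n*n = n²)
m(d) = 13/√d
((7*(-6) + k(-2)) + m(a(3)))² = ((7*(-6) + (-2)²) + 13/√(-2))² = ((-42 + 4) + 13*(-I*√2/2))² = (-38 - 13*I*√2/2)²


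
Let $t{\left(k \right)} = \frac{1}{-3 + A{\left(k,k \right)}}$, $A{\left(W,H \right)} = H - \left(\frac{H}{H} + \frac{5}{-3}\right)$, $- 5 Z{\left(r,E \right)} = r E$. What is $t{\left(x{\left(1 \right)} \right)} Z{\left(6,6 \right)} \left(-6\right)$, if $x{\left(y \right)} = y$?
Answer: $- \frac{162}{5} \approx -32.4$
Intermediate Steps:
$Z{\left(r,E \right)} = - \frac{E r}{5}$ ($Z{\left(r,E \right)} = - \frac{r E}{5} = - \frac{E r}{5}$)
$A{\left(W,H \right)} = \frac{2}{3} + H$ ($A{\left(W,H \right)} = H - \left(1 + 5 \left(- \frac{1}{3}\right)\right) = H - \left(1 - \frac{5}{3}\right) = H - - \frac{2}{3} = H + \frac{2}{3} = \frac{2}{3} + H$)
$t{\left(k \right)} = \frac{1}{- \frac{7}{3} + k}$ ($t{\left(k \right)} = \frac{1}{-3 + \left(\frac{2}{3} + k\right)} = \frac{1}{- \frac{7}{3} + k}$)
$t{\left(x{\left(1 \right)} \right)} Z{\left(6,6 \right)} \left(-6\right) = \frac{3}{-7 + 3 \cdot 1} \left(\left(- \frac{1}{5}\right) 6 \cdot 6\right) \left(-6\right) = \frac{3}{-7 + 3} \left(- \frac{36}{5}\right) \left(-6\right) = \frac{3}{-4} \left(- \frac{36}{5}\right) \left(-6\right) = 3 \left(- \frac{1}{4}\right) \left(- \frac{36}{5}\right) \left(-6\right) = \left(- \frac{3}{4}\right) \left(- \frac{36}{5}\right) \left(-6\right) = \frac{27}{5} \left(-6\right) = - \frac{162}{5}$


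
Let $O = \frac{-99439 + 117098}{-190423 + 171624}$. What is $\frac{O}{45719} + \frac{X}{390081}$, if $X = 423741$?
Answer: $\frac{121395472130014}{111754498259987} \approx 1.0863$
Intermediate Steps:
$O = - \frac{17659}{18799}$ ($O = \frac{17659}{-18799} = 17659 \left(- \frac{1}{18799}\right) = - \frac{17659}{18799} \approx -0.93936$)
$\frac{O}{45719} + \frac{X}{390081} = - \frac{17659}{18799 \cdot 45719} + \frac{423741}{390081} = \left(- \frac{17659}{18799}\right) \frac{1}{45719} + 423741 \cdot \frac{1}{390081} = - \frac{17659}{859471481} + \frac{141247}{130027} = \frac{121395472130014}{111754498259987}$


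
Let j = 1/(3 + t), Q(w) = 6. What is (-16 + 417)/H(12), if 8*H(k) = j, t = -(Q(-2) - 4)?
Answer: 3208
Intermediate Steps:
t = -2 (t = -(6 - 4) = -1*2 = -2)
j = 1 (j = 1/(3 - 2) = 1/1 = 1)
H(k) = ⅛ (H(k) = (⅛)*1 = ⅛)
(-16 + 417)/H(12) = (-16 + 417)/(⅛) = 401*8 = 3208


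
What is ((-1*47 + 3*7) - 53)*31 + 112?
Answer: -2337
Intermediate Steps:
((-1*47 + 3*7) - 53)*31 + 112 = ((-47 + 21) - 53)*31 + 112 = (-26 - 53)*31 + 112 = -79*31 + 112 = -2449 + 112 = -2337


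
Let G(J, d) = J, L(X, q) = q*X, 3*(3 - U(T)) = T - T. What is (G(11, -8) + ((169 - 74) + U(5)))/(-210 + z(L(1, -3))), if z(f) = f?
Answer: -109/213 ≈ -0.51174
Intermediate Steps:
U(T) = 3 (U(T) = 3 - (T - T)/3 = 3 - ⅓*0 = 3 + 0 = 3)
L(X, q) = X*q
(G(11, -8) + ((169 - 74) + U(5)))/(-210 + z(L(1, -3))) = (11 + ((169 - 74) + 3))/(-210 + 1*(-3)) = (11 + (95 + 3))/(-210 - 3) = (11 + 98)/(-213) = 109*(-1/213) = -109/213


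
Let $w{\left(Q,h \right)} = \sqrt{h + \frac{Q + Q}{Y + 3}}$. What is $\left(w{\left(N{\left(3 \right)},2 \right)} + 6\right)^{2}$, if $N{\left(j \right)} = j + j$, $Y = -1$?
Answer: $44 + 24 \sqrt{2} \approx 77.941$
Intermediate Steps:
$N{\left(j \right)} = 2 j$
$w{\left(Q,h \right)} = \sqrt{Q + h}$ ($w{\left(Q,h \right)} = \sqrt{h + \frac{Q + Q}{-1 + 3}} = \sqrt{h + \frac{2 Q}{2}} = \sqrt{h + 2 Q \frac{1}{2}} = \sqrt{h + Q} = \sqrt{Q + h}$)
$\left(w{\left(N{\left(3 \right)},2 \right)} + 6\right)^{2} = \left(\sqrt{2 \cdot 3 + 2} + 6\right)^{2} = \left(\sqrt{6 + 2} + 6\right)^{2} = \left(\sqrt{8} + 6\right)^{2} = \left(2 \sqrt{2} + 6\right)^{2} = \left(6 + 2 \sqrt{2}\right)^{2}$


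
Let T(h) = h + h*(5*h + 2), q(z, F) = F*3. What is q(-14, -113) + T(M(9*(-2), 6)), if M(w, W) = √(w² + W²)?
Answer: 1461 + 18*√10 ≈ 1517.9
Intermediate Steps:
q(z, F) = 3*F
M(w, W) = √(W² + w²)
T(h) = h + h*(2 + 5*h)
q(-14, -113) + T(M(9*(-2), 6)) = 3*(-113) + √(6² + (9*(-2))²)*(3 + 5*√(6² + (9*(-2))²)) = -339 + √(36 + (-18)²)*(3 + 5*√(36 + (-18)²)) = -339 + √(36 + 324)*(3 + 5*√(36 + 324)) = -339 + √360*(3 + 5*√360) = -339 + (6*√10)*(3 + 5*(6*√10)) = -339 + (6*√10)*(3 + 30*√10) = -339 + 6*√10*(3 + 30*√10)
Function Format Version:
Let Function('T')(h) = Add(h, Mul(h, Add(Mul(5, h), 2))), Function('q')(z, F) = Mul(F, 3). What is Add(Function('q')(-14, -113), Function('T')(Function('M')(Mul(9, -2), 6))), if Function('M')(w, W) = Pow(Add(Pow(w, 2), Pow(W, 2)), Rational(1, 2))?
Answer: Add(1461, Mul(18, Pow(10, Rational(1, 2)))) ≈ 1517.9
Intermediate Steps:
Function('q')(z, F) = Mul(3, F)
Function('M')(w, W) = Pow(Add(Pow(W, 2), Pow(w, 2)), Rational(1, 2))
Function('T')(h) = Add(h, Mul(h, Add(2, Mul(5, h))))
Add(Function('q')(-14, -113), Function('T')(Function('M')(Mul(9, -2), 6))) = Add(Mul(3, -113), Mul(Pow(Add(Pow(6, 2), Pow(Mul(9, -2), 2)), Rational(1, 2)), Add(3, Mul(5, Pow(Add(Pow(6, 2), Pow(Mul(9, -2), 2)), Rational(1, 2)))))) = Add(-339, Mul(Pow(Add(36, Pow(-18, 2)), Rational(1, 2)), Add(3, Mul(5, Pow(Add(36, Pow(-18, 2)), Rational(1, 2)))))) = Add(-339, Mul(Pow(Add(36, 324), Rational(1, 2)), Add(3, Mul(5, Pow(Add(36, 324), Rational(1, 2)))))) = Add(-339, Mul(Pow(360, Rational(1, 2)), Add(3, Mul(5, Pow(360, Rational(1, 2)))))) = Add(-339, Mul(Mul(6, Pow(10, Rational(1, 2))), Add(3, Mul(5, Mul(6, Pow(10, Rational(1, 2))))))) = Add(-339, Mul(Mul(6, Pow(10, Rational(1, 2))), Add(3, Mul(30, Pow(10, Rational(1, 2)))))) = Add(-339, Mul(6, Pow(10, Rational(1, 2)), Add(3, Mul(30, Pow(10, Rational(1, 2))))))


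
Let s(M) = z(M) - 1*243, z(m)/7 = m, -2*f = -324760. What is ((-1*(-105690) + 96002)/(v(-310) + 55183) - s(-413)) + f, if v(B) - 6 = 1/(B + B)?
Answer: 5663547214046/34217179 ≈ 1.6552e+5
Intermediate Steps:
f = 162380 (f = -½*(-324760) = 162380)
z(m) = 7*m
s(M) = -243 + 7*M (s(M) = 7*M - 1*243 = 7*M - 243 = -243 + 7*M)
v(B) = 6 + 1/(2*B) (v(B) = 6 + 1/(B + B) = 6 + 1/(2*B))
((-1*(-105690) + 96002)/(v(-310) + 55183) - s(-413)) + f = ((-1*(-105690) + 96002)/((6 + (½)/(-310)) + 55183) - (-243 + 7*(-413))) + 162380 = ((105690 + 96002)/((6 + (½)*(-1/310)) + 55183) - (-243 - 2891)) + 162380 = (201692/((6 - 1/620) + 55183) - 1*(-3134)) + 162380 = (201692/(3719/620 + 55183) + 3134) + 162380 = (201692/(34217179/620) + 3134) + 162380 = (201692*(620/34217179) + 3134) + 162380 = (125049040/34217179 + 3134) + 162380 = 107361688026/34217179 + 162380 = 5663547214046/34217179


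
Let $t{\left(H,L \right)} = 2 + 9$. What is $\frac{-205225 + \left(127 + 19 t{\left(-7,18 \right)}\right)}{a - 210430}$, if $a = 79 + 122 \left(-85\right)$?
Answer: $\frac{204889}{220721} \approx 0.92827$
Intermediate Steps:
$t{\left(H,L \right)} = 11$
$a = -10291$ ($a = 79 - 10370 = -10291$)
$\frac{-205225 + \left(127 + 19 t{\left(-7,18 \right)}\right)}{a - 210430} = \frac{-205225 + \left(127 + 19 \cdot 11\right)}{-10291 - 210430} = \frac{-205225 + \left(127 + 209\right)}{-220721} = \left(-205225 + 336\right) \left(- \frac{1}{220721}\right) = \left(-204889\right) \left(- \frac{1}{220721}\right) = \frac{204889}{220721}$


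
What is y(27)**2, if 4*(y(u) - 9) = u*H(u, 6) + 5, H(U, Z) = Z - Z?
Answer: 1681/16 ≈ 105.06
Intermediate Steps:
H(U, Z) = 0
y(u) = 41/4 (y(u) = 9 + (u*0 + 5)/4 = 9 + (0 + 5)/4 = 9 + (1/4)*5 = 9 + 5/4 = 41/4)
y(27)**2 = (41/4)**2 = 1681/16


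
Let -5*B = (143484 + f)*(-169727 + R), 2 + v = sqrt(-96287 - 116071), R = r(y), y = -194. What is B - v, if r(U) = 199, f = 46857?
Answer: 32268129058/5 - I*sqrt(212358) ≈ 6.4536e+9 - 460.82*I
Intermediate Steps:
R = 199
v = -2 + I*sqrt(212358) (v = -2 + sqrt(-96287 - 116071) = -2 + sqrt(-212358) = -2 + I*sqrt(212358) ≈ -2.0 + 460.82*I)
B = 32268129048/5 (B = -(143484 + 46857)*(-169727 + 199)/5 = -190341*(-169528)/5 = -1/5*(-32268129048) = 32268129048/5 ≈ 6.4536e+9)
B - v = 32268129048/5 - (-2 + I*sqrt(212358)) = 32268129048/5 + (2 - I*sqrt(212358)) = 32268129058/5 - I*sqrt(212358)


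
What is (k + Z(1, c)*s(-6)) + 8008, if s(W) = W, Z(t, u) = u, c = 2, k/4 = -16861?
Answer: -59448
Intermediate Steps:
k = -67444 (k = 4*(-16861) = -67444)
(k + Z(1, c)*s(-6)) + 8008 = (-67444 + 2*(-6)) + 8008 = (-67444 - 12) + 8008 = -67456 + 8008 = -59448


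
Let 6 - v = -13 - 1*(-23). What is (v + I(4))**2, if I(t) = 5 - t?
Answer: 9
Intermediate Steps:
v = -4 (v = 6 - (-13 - 1*(-23)) = 6 - (-13 + 23) = 6 - 1*10 = 6 - 10 = -4)
(v + I(4))**2 = (-4 + (5 - 1*4))**2 = (-4 + (5 - 4))**2 = (-4 + 1)**2 = (-3)**2 = 9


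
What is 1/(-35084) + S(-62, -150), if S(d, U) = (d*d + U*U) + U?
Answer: 918990295/35084 ≈ 26194.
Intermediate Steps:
S(d, U) = U + U² + d² (S(d, U) = (d² + U²) + U = (U² + d²) + U = U + U² + d²)
1/(-35084) + S(-62, -150) = 1/(-35084) + (-150 + (-150)² + (-62)²) = -1/35084 + (-150 + 22500 + 3844) = -1/35084 + 26194 = 918990295/35084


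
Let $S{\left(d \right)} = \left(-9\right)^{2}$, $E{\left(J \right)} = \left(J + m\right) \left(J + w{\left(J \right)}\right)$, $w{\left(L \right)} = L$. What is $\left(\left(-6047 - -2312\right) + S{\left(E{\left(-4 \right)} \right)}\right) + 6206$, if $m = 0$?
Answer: $2552$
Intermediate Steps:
$E{\left(J \right)} = 2 J^{2}$ ($E{\left(J \right)} = \left(J + 0\right) \left(J + J\right) = J 2 J = 2 J^{2}$)
$S{\left(d \right)} = 81$
$\left(\left(-6047 - -2312\right) + S{\left(E{\left(-4 \right)} \right)}\right) + 6206 = \left(\left(-6047 - -2312\right) + 81\right) + 6206 = \left(\left(-6047 + 2312\right) + 81\right) + 6206 = \left(-3735 + 81\right) + 6206 = -3654 + 6206 = 2552$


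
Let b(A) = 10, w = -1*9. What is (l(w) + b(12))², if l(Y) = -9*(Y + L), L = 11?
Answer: 64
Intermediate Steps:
w = -9
l(Y) = -99 - 9*Y (l(Y) = -9*(Y + 11) = -9*(11 + Y) = -99 - 9*Y)
(l(w) + b(12))² = ((-99 - 9*(-9)) + 10)² = ((-99 + 81) + 10)² = (-18 + 10)² = (-8)² = 64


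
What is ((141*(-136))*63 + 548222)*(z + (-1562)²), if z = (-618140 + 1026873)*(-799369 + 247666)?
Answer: 148797659851451030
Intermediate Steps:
z = -225499222299 (z = 408733*(-551703) = -225499222299)
((141*(-136))*63 + 548222)*(z + (-1562)²) = ((141*(-136))*63 + 548222)*(-225499222299 + (-1562)²) = (-19176*63 + 548222)*(-225499222299 + 2439844) = (-1208088 + 548222)*(-225496782455) = -659866*(-225496782455) = 148797659851451030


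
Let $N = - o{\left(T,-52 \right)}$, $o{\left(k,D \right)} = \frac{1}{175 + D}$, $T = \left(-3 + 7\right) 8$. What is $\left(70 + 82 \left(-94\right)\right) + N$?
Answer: $- \frac{939475}{123} \approx -7638.0$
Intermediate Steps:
$T = 32$ ($T = 4 \cdot 8 = 32$)
$N = - \frac{1}{123}$ ($N = - \frac{1}{175 - 52} = - \frac{1}{123} \approx -0.0081301$)
$\left(70 + 82 \left(-94\right)\right) + N = \left(70 + 82 \left(-94\right)\right) - \frac{1}{123} = \left(70 - 7708\right) - \frac{1}{123} = -7638 - \frac{1}{123} = - \frac{939475}{123}$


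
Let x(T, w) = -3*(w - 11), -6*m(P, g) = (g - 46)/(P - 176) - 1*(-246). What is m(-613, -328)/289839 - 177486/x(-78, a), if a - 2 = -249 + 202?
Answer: -20294015618005/19209369564 ≈ -1056.5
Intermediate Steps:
a = -45 (a = 2 + (-249 + 202) = 2 - 47 = -45)
m(P, g) = -41 - (-46 + g)/(6*(-176 + P)) (m(P, g) = -((g - 46)/(P - 176) - 1*(-246))/6 = -((-46 + g)/(-176 + P) + 246)/6 = -(246 + (-46 + g)/(-176 + P))/6 = -41 - (-46 + g)/(6*(-176 + P)))
x(T, w) = 33 - 3*w (x(T, w) = -3*(-11 + w) = 33 - 3*w)
m(-613, -328)/289839 - 177486/x(-78, a) = ((43342 - 1*(-328) - 246*(-613))/(6*(-176 - 613)))/289839 - 177486/(33 - 3*(-45)) = ((1/6)*(43342 + 328 + 150798)/(-789))*(1/289839) - 177486/(33 + 135) = ((1/6)*(-1/789)*194468)*(1/289839) - 177486/168 = -97234/2367*1/289839 - 177486*1/168 = -97234/686048913 - 29581/28 = -20294015618005/19209369564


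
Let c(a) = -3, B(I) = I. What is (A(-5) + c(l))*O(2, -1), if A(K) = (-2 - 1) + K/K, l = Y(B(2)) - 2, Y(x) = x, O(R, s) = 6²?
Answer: -180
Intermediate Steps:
O(R, s) = 36
l = 0 (l = 2 - 2 = 0)
A(K) = -2 (A(K) = -3 + 1 = -2)
(A(-5) + c(l))*O(2, -1) = (-2 - 3)*36 = -5*36 = -180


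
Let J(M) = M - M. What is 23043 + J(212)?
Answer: 23043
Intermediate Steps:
J(M) = 0
23043 + J(212) = 23043 + 0 = 23043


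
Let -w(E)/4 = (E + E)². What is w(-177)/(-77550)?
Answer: 83544/12925 ≈ 6.4638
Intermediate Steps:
w(E) = -16*E² (w(E) = -4*(E + E)² = -4*4*E² = -16*E²)
w(-177)/(-77550) = -16*(-177)²/(-77550) = -16*31329*(-1/77550) = -501264*(-1/77550) = 83544/12925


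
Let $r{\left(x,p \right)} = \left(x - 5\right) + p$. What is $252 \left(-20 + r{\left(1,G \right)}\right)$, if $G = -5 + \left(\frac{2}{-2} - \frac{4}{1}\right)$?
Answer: $-8568$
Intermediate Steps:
$G = -10$ ($G = -5 + \left(2 \left(- \frac{1}{2}\right) - 4\right) = -5 - 5 = -10$)
$r{\left(x,p \right)} = -5 + p + x$ ($r{\left(x,p \right)} = \left(-5 + x\right) + p = -5 + p + x$)
$252 \left(-20 + r{\left(1,G \right)}\right) = 252 \left(-20 - 14\right) = 252 \left(-34\right) = -8568$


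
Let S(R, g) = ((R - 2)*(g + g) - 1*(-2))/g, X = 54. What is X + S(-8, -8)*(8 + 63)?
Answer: -5535/4 ≈ -1383.8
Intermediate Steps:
S(R, g) = (2 + 2*g*(-2 + R))/g (S(R, g) = ((-2 + R)*(2*g) + 2)/g = (2*g*(-2 + R) + 2)/g = (2 + 2*g*(-2 + R))/g)
X + S(-8, -8)*(8 + 63) = 54 + (-4 + 2*(-8) + 2/(-8))*(8 + 63) = 54 + (-4 - 16 + 2*(-⅛))*71 = 54 + (-4 - 16 - ¼)*71 = 54 - 81/4*71 = 54 - 5751/4 = -5535/4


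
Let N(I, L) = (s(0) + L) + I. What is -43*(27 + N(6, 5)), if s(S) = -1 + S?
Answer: -1591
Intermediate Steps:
N(I, L) = -1 + I + L (N(I, L) = ((-1 + 0) + L) + I = (-1 + L) + I = -1 + I + L)
-43*(27 + N(6, 5)) = -43*(27 + (-1 + 6 + 5)) = -43*(27 + 10) = -43*37 = -1591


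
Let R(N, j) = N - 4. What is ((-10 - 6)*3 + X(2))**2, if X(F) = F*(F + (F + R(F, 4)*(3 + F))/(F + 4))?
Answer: 19600/9 ≈ 2177.8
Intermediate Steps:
R(N, j) = -4 + N
X(F) = F*(F + (F + (-4 + F)*(3 + F))/(4 + F)) (X(F) = F*(F + (F + (-4 + F)*(3 + F))/(F + 4)) = F*(F + (F + (-4 + F)*(3 + F))/(4 + F)))
((-10 - 6)*3 + X(2))**2 = ((-10 - 6)*3 + 2*2*(-6 + 2**2 + 2*2)/(4 + 2))**2 = (-16*3 + 2*2*(-6 + 4 + 4)/6)**2 = (-48 + 2*2*(1/6)*2)**2 = (-48 + 4/3)**2 = (-140/3)**2 = 19600/9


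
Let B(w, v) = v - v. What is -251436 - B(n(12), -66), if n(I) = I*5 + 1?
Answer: -251436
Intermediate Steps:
n(I) = 1 + 5*I (n(I) = 5*I + 1 = 1 + 5*I)
B(w, v) = 0
-251436 - B(n(12), -66) = -251436 - 1*0 = -251436 + 0 = -251436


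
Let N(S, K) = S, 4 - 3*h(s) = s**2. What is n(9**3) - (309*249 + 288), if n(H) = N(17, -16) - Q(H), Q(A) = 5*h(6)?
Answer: -231476/3 ≈ -77159.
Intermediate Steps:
h(s) = 4/3 - s**2/3
Q(A) = -160/3 (Q(A) = 5*(4/3 - 1/3*6**2) = 5*(4/3 - 1/3*36) = 5*(4/3 - 12) = 5*(-32/3) = -160/3)
n(H) = 211/3 (n(H) = 17 - 1*(-160/3) = 17 + 160/3 = 211/3)
n(9**3) - (309*249 + 288) = 211/3 - (309*249 + 288) = 211/3 - (76941 + 288) = 211/3 - 1*77229 = 211/3 - 77229 = -231476/3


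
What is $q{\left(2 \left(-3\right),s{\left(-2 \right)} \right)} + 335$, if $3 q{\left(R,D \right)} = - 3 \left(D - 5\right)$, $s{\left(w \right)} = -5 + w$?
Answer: $347$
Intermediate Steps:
$q{\left(R,D \right)} = 5 - D$ ($q{\left(R,D \right)} = \frac{\left(-3\right) \left(D - 5\right)}{3} = \frac{\left(-3\right) \left(-5 + D\right)}{3} = \frac{15 - 3 D}{3} = 5 - D$)
$q{\left(2 \left(-3\right),s{\left(-2 \right)} \right)} + 335 = \left(5 - \left(-5 - 2\right)\right) + 335 = \left(5 - -7\right) + 335 = \left(5 + 7\right) + 335 = 12 + 335 = 347$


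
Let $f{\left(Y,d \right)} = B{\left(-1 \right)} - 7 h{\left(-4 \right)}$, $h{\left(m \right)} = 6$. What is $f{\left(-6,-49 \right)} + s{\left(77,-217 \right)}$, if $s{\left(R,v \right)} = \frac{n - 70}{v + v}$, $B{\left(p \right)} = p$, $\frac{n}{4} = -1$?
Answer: $- \frac{9294}{217} \approx -42.829$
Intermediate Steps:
$n = -4$ ($n = 4 \left(-1\right) = -4$)
$f{\left(Y,d \right)} = -43$ ($f{\left(Y,d \right)} = -1 - 42 = -43$)
$s{\left(R,v \right)} = - \frac{37}{v}$ ($s{\left(R,v \right)} = \frac{-4 - 70}{v + v} = - \frac{74}{2 v} = - 74 \frac{1}{2 v} = - \frac{37}{v}$)
$f{\left(-6,-49 \right)} + s{\left(77,-217 \right)} = -43 - \frac{37}{-217} = -43 - - \frac{37}{217} = -43 + \frac{37}{217} = - \frac{9294}{217}$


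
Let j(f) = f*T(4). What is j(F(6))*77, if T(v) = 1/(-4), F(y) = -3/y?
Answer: 77/8 ≈ 9.6250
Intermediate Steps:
T(v) = -¼
j(f) = -f/4 (j(f) = f*(-¼) = -f/4)
j(F(6))*77 = -(-3)/(4*6)*77 = -¼*(-½)*77 = (⅛)*77 = 77/8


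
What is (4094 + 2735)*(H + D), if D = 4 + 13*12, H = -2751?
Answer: -17693939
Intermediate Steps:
D = 160 (D = 4 + 156 = 160)
(4094 + 2735)*(H + D) = (4094 + 2735)*(-2751 + 160) = 6829*(-2591) = -17693939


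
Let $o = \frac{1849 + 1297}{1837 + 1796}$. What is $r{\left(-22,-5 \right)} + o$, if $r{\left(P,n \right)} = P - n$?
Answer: $- \frac{58615}{3633} \approx -16.134$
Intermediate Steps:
$o = \frac{3146}{3633} \approx 0.86595$
$r{\left(-22,-5 \right)} + o = \left(-22 - -5\right) + \frac{3146}{3633} = \left(-22 + 5\right) + \frac{3146}{3633} = -17 + \frac{3146}{3633} = - \frac{58615}{3633}$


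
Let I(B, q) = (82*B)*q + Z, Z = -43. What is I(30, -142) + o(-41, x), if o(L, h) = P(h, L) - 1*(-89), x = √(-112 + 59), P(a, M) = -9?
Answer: -349283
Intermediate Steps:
x = I*√53 (x = √(-53) = I*√53 ≈ 7.2801*I)
o(L, h) = 80 (o(L, h) = -9 - 1*(-89) = -9 + 89 = 80)
I(B, q) = -43 + 82*B*q (I(B, q) = (82*B)*q - 43 = 82*B*q - 43 = -43 + 82*B*q)
I(30, -142) + o(-41, x) = (-43 + 82*30*(-142)) + 80 = (-43 - 349320) + 80 = -349363 + 80 = -349283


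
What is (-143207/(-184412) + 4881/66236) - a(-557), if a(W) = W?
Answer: 425873802753/763419577 ≈ 557.85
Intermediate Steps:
(-143207/(-184412) + 4881/66236) - a(-557) = (-143207/(-184412) + 4881/66236) - 1*(-557) = (-143207*(-1/184412) + 4881*(1/66236)) + 557 = (143207/184412 + 4881/66236) + 557 = 649098364/763419577 + 557 = 425873802753/763419577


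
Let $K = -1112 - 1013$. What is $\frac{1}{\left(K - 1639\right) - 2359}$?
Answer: $- \frac{1}{6123} \approx -0.00016332$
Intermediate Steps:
$K = -2125$
$\frac{1}{\left(K - 1639\right) - 2359} = \frac{1}{\left(-2125 - 1639\right) - 2359} = \frac{1}{-3764 - 2359} = \frac{1}{-6123} = - \frac{1}{6123}$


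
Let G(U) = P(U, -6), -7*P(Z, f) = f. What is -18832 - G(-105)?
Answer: -131830/7 ≈ -18833.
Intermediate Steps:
P(Z, f) = -f/7
G(U) = 6/7 (G(U) = -⅐*(-6) = 6/7)
-18832 - G(-105) = -18832 - 1*6/7 = -18832 - 6/7 = -131830/7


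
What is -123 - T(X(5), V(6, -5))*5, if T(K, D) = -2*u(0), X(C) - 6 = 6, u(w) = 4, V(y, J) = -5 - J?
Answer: -83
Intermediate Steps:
X(C) = 12 (X(C) = 6 + 6 = 12)
T(K, D) = -8 (T(K, D) = -2*4 = -8)
-123 - T(X(5), V(6, -5))*5 = -123 - (-8)*5 = -123 - 1*(-40) = -123 + 40 = -83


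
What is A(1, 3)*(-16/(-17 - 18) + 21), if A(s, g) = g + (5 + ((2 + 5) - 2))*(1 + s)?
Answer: 17273/35 ≈ 493.51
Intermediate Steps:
A(s, g) = 10 + g + 10*s (A(s, g) = g + (5 + (7 - 2))*(1 + s) = g + (5 + 5)*(1 + s) = g + 10*(1 + s) = g + (10 + 10*s) = 10 + g + 10*s)
A(1, 3)*(-16/(-17 - 18) + 21) = (10 + 3 + 10*1)*(-16/(-17 - 18) + 21) = (10 + 3 + 10)*(-16/(-35) + 21) = 23*(-1/35*(-16) + 21) = 23*(16/35 + 21) = 23*(751/35) = 17273/35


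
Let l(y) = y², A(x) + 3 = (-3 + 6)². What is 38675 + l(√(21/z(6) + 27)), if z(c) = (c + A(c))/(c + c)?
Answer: 38723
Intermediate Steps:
A(x) = 6 (A(x) = -3 + (-3 + 6)² = -3 + 3² = -3 + 9 = 6)
z(c) = (6 + c)/(2*c) (z(c) = (c + 6)/(c + c) = (6 + c)/((2*c)) = (6 + c)*(1/(2*c)) = (6 + c)/(2*c))
38675 + l(√(21/z(6) + 27)) = 38675 + (√(21/(((½)*(6 + 6)/6)) + 27))² = 38675 + (√(21/(((½)*(⅙)*12)) + 27))² = 38675 + (√(21/1 + 27))² = 38675 + (√(21*1 + 27))² = 38675 + (√(21 + 27))² = 38675 + (√48)² = 38675 + (4*√3)² = 38675 + 48 = 38723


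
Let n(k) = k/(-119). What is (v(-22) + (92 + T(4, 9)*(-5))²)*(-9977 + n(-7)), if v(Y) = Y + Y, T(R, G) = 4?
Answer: -871785120/17 ≈ -5.1281e+7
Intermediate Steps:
v(Y) = 2*Y
n(k) = -k/119 (n(k) = k*(-1/119) = -k/119)
(v(-22) + (92 + T(4, 9)*(-5))²)*(-9977 + n(-7)) = (2*(-22) + (92 + 4*(-5))²)*(-9977 - 1/119*(-7)) = (-44 + (92 - 20)²)*(-9977 + 1/17) = (-44 + 72²)*(-169608/17) = (-44 + 5184)*(-169608/17) = 5140*(-169608/17) = -871785120/17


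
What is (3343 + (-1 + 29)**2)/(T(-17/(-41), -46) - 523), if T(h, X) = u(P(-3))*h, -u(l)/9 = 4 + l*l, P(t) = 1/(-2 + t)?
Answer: -4230175/551528 ≈ -7.6699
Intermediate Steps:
u(l) = -36 - 9*l**2 (u(l) = -9*(4 + l*l) = -9*(4 + l**2) = -36 - 9*l**2)
T(h, X) = -909*h/25 (T(h, X) = (-36 - 9/(-2 - 3)**2)*h = (-36 - 9*(1/(-5))**2)*h = (-36 - 9*(-1/5)**2)*h = (-36 - 9*1/25)*h = (-36 - 9/25)*h = -909*h/25)
(3343 + (-1 + 29)**2)/(T(-17/(-41), -46) - 523) = (3343 + (-1 + 29)**2)/(-(-15453)/(25*(-41)) - 523) = (3343 + 28**2)/(-(-15453)*(-1)/(25*41) - 523) = (3343 + 784)/(-909/25*17/41 - 523) = 4127/(-15453/1025 - 523) = 4127/(-551528/1025) = 4127*(-1025/551528) = -4230175/551528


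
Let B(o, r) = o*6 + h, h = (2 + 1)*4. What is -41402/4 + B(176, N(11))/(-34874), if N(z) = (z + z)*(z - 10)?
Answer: -360964405/34874 ≈ -10351.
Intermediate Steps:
h = 12 (h = 3*4 = 12)
N(z) = 2*z*(-10 + z) (N(z) = (2*z)*(-10 + z) = 2*z*(-10 + z))
B(o, r) = 12 + 6*o (B(o, r) = o*6 + 12 = 6*o + 12 = 12 + 6*o)
-41402/4 + B(176, N(11))/(-34874) = -41402/4 + (12 + 6*176)/(-34874) = -41402*1/4 + (12 + 1056)*(-1/34874) = -20701/2 + 1068*(-1/34874) = -20701/2 - 534/17437 = -360964405/34874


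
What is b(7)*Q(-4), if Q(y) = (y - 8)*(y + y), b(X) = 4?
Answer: 384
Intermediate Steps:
Q(y) = 2*y*(-8 + y) (Q(y) = (-8 + y)*(2*y) = 2*y*(-8 + y))
b(7)*Q(-4) = 4*(2*(-4)*(-8 - 4)) = 4*(2*(-4)*(-12)) = 4*96 = 384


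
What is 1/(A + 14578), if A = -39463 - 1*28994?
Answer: -1/53879 ≈ -1.8560e-5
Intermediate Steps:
A = -68457 (A = -39463 - 28994 = -68457)
1/(A + 14578) = 1/(-68457 + 14578) = 1/(-53879) = -1/53879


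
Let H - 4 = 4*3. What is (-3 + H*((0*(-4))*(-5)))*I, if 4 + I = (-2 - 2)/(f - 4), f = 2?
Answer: 6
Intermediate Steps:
H = 16 (H = 4 + 4*3 = 4 + 12 = 16)
I = -2 (I = -4 + (-2 - 2)/(2 - 4) = -4 - 4/(-2) = -4 - 4*(-½) = -4 + 2 = -2)
(-3 + H*((0*(-4))*(-5)))*I = (-3 + 16*((0*(-4))*(-5)))*(-2) = (-3 + 16*(0*(-5)))*(-2) = (-3 + 16*0)*(-2) = (-3 + 0)*(-2) = -3*(-2) = 6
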